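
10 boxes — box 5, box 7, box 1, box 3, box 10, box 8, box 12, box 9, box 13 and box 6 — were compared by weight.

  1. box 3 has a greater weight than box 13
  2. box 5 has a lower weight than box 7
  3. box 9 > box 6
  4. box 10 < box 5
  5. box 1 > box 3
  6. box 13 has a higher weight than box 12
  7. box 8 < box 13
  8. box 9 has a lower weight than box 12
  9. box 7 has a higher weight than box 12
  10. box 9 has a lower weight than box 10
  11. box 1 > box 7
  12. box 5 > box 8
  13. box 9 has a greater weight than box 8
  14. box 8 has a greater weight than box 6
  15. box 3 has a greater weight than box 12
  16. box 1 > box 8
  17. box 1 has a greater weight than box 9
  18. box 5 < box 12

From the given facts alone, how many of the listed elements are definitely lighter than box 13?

6

From box 13 the given relations immediately reach box 8, box 12.
From those, box 6, box 9, box 5 — 5 in total.
From those, box 10 — 6 in total.
Nothing else is reachable below box 13; 6 in all.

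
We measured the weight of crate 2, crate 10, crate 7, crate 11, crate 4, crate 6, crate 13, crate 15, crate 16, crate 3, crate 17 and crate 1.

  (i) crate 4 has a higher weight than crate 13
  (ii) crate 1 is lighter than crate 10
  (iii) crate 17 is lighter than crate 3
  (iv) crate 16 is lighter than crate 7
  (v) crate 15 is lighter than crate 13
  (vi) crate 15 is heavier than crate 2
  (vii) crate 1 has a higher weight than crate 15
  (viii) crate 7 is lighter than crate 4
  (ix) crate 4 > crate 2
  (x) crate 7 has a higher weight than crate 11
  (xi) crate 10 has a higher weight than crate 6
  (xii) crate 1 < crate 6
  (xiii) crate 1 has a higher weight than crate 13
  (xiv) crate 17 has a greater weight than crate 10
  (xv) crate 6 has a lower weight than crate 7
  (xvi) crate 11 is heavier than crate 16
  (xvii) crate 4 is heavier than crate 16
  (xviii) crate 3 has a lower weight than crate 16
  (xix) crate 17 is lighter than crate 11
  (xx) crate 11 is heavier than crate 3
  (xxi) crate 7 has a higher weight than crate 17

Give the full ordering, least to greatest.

Nothing is placed below crate 2, so it is least; from there crate 2 < crate 15; crate 15 < crate 13; crate 13 < crate 1; crate 1 < crate 6; crate 6 < crate 10; crate 10 < crate 17; crate 17 < crate 3; crate 3 < crate 16; crate 16 < crate 11; crate 11 < crate 7; crate 7 < crate 4, each given directly.

crate 2 < crate 15 < crate 13 < crate 1 < crate 6 < crate 10 < crate 17 < crate 3 < crate 16 < crate 11 < crate 7 < crate 4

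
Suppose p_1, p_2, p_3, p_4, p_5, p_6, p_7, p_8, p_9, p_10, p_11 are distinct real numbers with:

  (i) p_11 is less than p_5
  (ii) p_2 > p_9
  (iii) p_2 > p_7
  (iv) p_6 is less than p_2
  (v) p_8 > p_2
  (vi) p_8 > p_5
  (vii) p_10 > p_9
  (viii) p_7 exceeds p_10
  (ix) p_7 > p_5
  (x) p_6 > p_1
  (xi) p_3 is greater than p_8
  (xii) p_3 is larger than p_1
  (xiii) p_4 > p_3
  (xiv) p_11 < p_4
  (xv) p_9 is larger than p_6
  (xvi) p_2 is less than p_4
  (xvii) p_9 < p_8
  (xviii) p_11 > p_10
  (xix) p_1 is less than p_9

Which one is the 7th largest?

p_11

The consecutive relations fix a unique order: p_1 < p_6 < p_9 < p_10 < p_11 < p_5 < p_7 < p_2 < p_8 < p_3 < p_4.
The 7th largest is p_11.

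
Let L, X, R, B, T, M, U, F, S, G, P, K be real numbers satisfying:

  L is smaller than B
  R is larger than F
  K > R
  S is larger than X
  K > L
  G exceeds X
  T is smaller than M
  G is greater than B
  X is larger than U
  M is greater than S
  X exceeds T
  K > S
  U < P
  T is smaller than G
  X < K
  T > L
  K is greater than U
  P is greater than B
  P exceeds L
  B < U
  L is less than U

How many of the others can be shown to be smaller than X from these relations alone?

4

From X the given relations immediately reach U, T.
From those, L, B — 4 in total.
No other element is forced below X by the given relations, so the count is 4.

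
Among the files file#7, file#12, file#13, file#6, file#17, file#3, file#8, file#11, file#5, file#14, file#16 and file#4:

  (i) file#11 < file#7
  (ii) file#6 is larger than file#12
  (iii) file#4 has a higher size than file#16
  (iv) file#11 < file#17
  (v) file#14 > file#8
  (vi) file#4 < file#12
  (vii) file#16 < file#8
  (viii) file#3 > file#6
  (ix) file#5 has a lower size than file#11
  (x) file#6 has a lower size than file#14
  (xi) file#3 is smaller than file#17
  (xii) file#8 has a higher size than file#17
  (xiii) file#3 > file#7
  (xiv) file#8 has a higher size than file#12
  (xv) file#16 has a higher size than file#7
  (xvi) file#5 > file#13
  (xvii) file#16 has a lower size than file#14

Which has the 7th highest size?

file#4

Chaining the given pairs: file#13 < file#5 < file#11 < file#7 < file#16 < file#4 < file#12 < file#6 < file#3 < file#17 < file#8 < file#14.
Counting 7 from the largest end gives file#4.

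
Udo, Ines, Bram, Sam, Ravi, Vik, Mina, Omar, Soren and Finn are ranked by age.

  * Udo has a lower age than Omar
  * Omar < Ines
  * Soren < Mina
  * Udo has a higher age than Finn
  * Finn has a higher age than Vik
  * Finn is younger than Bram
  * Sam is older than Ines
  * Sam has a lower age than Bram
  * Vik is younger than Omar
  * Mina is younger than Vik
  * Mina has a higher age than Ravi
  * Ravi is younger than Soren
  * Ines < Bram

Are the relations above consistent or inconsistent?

Every relation is compatible with Ravi < Soren < Mina < Vik < Finn < Udo < Omar < Ines < Sam < Bram; the set is consistent.

consistent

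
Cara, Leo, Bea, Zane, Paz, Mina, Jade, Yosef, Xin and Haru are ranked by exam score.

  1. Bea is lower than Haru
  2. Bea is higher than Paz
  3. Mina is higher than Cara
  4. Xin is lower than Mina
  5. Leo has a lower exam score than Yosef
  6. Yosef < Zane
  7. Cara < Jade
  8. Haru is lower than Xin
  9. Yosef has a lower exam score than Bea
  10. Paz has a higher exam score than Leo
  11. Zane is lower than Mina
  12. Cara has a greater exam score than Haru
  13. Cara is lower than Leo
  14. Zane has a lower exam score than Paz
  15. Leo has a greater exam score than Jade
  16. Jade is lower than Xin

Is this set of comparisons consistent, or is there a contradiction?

inconsistent

Chaining the given relations yields Cara < Jade < Leo < Yosef < Zane < Paz < Bea < Haru, so Cara < Haru. But one relation states Haru < Cara. These cannot both hold.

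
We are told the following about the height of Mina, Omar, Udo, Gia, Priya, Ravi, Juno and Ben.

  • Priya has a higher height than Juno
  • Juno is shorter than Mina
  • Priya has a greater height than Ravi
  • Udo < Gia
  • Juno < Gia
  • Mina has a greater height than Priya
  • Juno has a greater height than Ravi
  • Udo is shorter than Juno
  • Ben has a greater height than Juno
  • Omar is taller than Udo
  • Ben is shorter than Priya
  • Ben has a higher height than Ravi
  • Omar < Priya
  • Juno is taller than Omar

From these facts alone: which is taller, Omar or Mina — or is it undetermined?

Mina

Chaining the given relations: Omar < Juno < Ben < Priya < Mina.
So Mina is taller.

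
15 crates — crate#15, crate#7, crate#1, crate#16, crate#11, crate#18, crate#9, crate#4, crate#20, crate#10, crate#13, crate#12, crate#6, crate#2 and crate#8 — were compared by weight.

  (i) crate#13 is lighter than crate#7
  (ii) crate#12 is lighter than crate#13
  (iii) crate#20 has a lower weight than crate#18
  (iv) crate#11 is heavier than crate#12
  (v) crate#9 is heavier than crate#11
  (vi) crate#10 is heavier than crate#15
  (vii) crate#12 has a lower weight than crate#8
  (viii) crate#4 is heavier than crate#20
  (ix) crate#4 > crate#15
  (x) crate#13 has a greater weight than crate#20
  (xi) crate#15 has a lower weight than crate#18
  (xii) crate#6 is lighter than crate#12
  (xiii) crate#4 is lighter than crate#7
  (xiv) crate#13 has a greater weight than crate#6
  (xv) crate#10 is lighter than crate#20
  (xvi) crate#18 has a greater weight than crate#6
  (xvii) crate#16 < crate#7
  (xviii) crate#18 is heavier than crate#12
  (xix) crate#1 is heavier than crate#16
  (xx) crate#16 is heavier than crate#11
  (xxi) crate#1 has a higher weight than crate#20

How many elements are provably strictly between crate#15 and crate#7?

4

The relations place crate#15 below crate#7. An element lies strictly between them when it is forced above crate#15 and also forced below crate#7.
Above crate#15: {crate#10, crate#20, crate#13, crate#4, crate#1, crate#18}. Below crate#7: {crate#6, crate#12, crate#10, crate#20, crate#11, crate#16, crate#13, crate#4}.
Intersection: {crate#10, crate#20, crate#13, crate#4} — 4.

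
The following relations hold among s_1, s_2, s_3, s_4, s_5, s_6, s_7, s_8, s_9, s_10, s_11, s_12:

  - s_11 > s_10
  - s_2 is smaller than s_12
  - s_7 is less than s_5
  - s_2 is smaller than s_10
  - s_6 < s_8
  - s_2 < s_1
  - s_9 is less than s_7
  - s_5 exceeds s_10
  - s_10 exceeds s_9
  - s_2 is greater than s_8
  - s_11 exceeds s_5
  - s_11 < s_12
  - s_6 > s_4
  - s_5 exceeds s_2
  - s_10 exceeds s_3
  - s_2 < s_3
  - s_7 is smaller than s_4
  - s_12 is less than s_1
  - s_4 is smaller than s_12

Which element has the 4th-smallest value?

s_6

The consecutive relations fix a unique order: s_9 < s_7 < s_4 < s_6 < s_8 < s_2 < s_3 < s_10 < s_5 < s_11 < s_12 < s_1.
Counting 4 from the smallest end gives s_6.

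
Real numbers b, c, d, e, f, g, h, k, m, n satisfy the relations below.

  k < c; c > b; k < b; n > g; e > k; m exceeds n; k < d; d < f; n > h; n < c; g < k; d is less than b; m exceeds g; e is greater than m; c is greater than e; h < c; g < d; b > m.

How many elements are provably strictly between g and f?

Chaining upward from g reaches: n, k, d, m, e, b, c.
Chaining downward from f reaches: k, d.
Strictly between g and f are those in both lists: k, d — 2 elements.

2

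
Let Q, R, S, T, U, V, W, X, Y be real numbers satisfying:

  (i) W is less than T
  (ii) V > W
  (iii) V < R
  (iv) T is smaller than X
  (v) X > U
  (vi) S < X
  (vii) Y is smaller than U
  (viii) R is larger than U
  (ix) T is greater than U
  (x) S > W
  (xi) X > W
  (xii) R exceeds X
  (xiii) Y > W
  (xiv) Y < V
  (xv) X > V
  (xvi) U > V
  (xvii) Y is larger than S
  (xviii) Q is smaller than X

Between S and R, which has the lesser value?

S < Y < V < U < T < X < R, by transitivity through Y, V, U, T, X.
So S < R; S is the smaller of the two.

S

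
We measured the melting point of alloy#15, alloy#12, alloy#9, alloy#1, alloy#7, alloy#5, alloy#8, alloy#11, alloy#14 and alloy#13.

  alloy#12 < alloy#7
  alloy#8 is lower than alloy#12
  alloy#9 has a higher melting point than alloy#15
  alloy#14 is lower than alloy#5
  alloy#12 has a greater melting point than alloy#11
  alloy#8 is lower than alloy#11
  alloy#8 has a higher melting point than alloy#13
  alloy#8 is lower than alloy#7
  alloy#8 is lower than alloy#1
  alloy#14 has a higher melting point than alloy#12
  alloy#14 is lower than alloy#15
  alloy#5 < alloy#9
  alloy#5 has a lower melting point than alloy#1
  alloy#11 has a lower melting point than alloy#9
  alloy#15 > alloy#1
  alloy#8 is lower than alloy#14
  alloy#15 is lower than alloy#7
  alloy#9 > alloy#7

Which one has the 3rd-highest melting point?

alloy#15

The consecutive relations fix a unique order: alloy#13 < alloy#8 < alloy#11 < alloy#12 < alloy#14 < alloy#5 < alloy#1 < alloy#15 < alloy#7 < alloy#9.
Counting 3 from the largest end gives alloy#15.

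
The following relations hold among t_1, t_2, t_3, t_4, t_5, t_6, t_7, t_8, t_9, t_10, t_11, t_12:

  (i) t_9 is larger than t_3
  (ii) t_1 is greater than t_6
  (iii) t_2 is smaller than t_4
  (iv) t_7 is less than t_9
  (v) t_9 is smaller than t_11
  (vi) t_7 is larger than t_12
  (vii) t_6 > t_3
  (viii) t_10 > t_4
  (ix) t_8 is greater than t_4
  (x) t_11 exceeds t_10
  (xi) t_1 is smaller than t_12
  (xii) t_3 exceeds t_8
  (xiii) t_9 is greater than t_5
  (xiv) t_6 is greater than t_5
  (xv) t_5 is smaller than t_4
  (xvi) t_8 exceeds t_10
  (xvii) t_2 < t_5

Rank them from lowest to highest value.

t_2 < t_5 < t_4 < t_10 < t_8 < t_3 < t_6 < t_1 < t_12 < t_7 < t_9 < t_11

The consecutive links are each given: t_2 < t_5; t_5 < t_4; t_4 < t_10; t_10 < t_8; t_8 < t_3; t_3 < t_6; t_6 < t_1; t_1 < t_12; t_12 < t_7; t_7 < t_9; t_9 < t_11.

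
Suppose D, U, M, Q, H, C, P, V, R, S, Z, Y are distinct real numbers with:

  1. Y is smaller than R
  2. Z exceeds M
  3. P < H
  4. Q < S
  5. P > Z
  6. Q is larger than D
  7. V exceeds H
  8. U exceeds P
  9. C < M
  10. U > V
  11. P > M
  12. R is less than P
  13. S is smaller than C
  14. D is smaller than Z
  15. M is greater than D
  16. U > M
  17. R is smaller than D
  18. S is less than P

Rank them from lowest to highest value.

Each adjacent pair is fixed by a given relation: Y < R; R < D; D < Q; Q < S; S < C; C < M; M < Z; Z < P; P < H; H < V; V < U. Chaining them end to end gives the full order.

Y < R < D < Q < S < C < M < Z < P < H < V < U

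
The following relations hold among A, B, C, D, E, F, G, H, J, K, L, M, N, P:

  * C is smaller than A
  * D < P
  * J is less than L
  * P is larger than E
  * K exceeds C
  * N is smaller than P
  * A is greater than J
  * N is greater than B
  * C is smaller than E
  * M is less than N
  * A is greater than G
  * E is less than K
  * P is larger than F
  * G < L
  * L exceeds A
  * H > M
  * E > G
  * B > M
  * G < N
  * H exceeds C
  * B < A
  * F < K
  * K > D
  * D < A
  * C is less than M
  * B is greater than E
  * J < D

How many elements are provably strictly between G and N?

The relations place G below N. An element lies strictly between them when it is forced above G and also forced below N.
Above G: {E, B, A, L, K, P}. Below N: {C, E, M, B}.
Intersection: {E, B} — 2.

2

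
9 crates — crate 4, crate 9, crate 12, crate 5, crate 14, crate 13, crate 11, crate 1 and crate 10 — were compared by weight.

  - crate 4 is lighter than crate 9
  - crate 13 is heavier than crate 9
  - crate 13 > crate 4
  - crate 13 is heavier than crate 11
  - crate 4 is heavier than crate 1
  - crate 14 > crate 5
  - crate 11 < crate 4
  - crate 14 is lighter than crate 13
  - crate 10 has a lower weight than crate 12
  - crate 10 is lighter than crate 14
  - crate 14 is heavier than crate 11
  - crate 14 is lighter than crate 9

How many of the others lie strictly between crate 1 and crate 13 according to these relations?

2

Chaining upward from crate 1 reaches: crate 4, crate 9.
Chaining downward from crate 13 reaches: crate 5, crate 10, crate 11, crate 14, crate 4, crate 9.
Strictly between crate 1 and crate 13 are those in both lists: crate 4, crate 9 — 2 elements.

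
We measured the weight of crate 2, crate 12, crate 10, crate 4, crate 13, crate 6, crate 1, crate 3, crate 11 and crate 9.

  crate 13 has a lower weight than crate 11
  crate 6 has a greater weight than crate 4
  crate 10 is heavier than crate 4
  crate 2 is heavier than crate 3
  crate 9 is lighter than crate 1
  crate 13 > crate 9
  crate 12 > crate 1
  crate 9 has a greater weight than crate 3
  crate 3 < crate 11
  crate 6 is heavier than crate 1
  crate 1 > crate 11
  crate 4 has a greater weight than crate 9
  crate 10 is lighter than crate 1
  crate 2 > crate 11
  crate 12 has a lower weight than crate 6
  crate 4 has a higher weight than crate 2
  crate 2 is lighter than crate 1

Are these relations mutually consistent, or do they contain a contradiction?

The single ordering crate 3 < crate 9 < crate 13 < crate 11 < crate 2 < crate 4 < crate 10 < crate 1 < crate 12 < crate 6 satisfies every listed relation, so no contradiction arises.

consistent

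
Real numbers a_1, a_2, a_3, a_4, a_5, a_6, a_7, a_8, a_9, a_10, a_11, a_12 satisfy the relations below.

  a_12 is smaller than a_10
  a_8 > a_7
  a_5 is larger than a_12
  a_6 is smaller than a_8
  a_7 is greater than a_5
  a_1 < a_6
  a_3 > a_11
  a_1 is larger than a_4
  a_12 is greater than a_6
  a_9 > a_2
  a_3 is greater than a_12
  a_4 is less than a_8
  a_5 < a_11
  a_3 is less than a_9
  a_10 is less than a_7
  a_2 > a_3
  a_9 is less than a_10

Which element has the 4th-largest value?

a_9

Piecing the relations together gives one ordering: a_4 < a_1 < a_6 < a_12 < a_5 < a_11 < a_3 < a_2 < a_9 < a_10 < a_7 < a_8.
The 4th largest is a_9.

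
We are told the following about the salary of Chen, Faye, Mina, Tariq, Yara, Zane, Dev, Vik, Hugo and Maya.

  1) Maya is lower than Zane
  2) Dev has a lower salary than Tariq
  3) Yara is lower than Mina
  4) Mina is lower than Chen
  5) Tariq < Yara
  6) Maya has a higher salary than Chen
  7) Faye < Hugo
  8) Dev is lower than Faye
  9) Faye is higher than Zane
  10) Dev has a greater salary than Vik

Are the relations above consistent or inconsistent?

Every relation is compatible with Vik < Dev < Tariq < Yara < Mina < Chen < Maya < Zane < Faye < Hugo; the set is consistent.

consistent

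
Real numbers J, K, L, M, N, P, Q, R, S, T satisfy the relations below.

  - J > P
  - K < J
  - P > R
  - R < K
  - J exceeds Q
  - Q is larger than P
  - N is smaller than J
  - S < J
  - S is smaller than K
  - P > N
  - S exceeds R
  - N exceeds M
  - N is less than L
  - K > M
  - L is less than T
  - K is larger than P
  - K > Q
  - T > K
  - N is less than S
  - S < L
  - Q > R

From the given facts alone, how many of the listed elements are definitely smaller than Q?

4

From Q the given relations immediately reach R, P.
From those, N — 3 in total.
From those, M — 4 in total.
Nothing else is reachable below Q; 4 in all.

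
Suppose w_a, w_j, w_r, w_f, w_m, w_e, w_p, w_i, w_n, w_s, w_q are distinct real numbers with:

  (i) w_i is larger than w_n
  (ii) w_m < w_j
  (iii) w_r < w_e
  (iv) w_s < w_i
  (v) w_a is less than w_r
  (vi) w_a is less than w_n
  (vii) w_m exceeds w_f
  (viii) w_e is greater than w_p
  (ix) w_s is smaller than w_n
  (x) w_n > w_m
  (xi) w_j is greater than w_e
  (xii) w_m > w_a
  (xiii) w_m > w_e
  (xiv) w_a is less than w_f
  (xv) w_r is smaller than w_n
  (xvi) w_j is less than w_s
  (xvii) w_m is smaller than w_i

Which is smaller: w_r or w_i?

The relevant relations are w_r < w_e; w_e < w_m; w_m < w_j; w_j < w_s; w_s < w_n; w_n < w_i.
Together: w_r < w_e < w_m < w_j < w_s < w_n < w_i.
So w_r < w_i; w_r is the smaller of the two.

w_r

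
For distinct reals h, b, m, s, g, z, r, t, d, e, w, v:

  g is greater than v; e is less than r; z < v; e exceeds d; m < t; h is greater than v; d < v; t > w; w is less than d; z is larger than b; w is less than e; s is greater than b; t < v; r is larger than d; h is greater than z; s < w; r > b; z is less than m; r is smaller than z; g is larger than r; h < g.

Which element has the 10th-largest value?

w

Piecing the relations together gives one ordering: b < s < w < d < e < r < z < m < t < v < h < g.
The 10th largest is w.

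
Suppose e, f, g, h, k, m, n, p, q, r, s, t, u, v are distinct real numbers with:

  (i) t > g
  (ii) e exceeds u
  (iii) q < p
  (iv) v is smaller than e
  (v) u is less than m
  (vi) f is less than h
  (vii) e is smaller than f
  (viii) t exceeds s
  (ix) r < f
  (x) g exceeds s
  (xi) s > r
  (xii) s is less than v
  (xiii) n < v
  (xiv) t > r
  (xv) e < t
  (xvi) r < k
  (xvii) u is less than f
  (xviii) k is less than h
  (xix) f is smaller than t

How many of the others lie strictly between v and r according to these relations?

1

The relations place r below v. An element lies strictly between them when it is forced above r and also forced below v.
Above r: {s, k, g, e, f, h, t}. Below v: {n, s}.
Intersection: {s} — 1.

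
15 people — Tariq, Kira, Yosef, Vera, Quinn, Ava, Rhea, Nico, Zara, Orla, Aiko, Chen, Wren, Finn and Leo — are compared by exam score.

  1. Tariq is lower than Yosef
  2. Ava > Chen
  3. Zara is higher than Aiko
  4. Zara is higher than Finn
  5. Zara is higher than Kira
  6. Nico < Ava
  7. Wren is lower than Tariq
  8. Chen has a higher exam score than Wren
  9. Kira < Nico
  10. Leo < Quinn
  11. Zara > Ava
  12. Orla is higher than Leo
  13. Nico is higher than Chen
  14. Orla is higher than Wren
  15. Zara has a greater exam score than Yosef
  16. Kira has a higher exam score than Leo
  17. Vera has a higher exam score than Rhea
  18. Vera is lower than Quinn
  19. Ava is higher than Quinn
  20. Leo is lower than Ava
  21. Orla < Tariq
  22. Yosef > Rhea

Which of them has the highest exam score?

Rhea is not greatest since Rhea < Yosef; Aiko is not greatest since Aiko < Zara; Wren is not greatest since Wren < Chen; Leo is not greatest since Leo < Orla; Orla is not greatest since Orla < Tariq; Kira is not greatest since Kira < Nico; Vera is not greatest since Vera < Quinn; Quinn is not greatest since Quinn < Ava; Finn is not greatest since Finn < Zara; Tariq is not greatest since Tariq < Yosef; Yosef is not greatest since Yosef < Zara; Chen is not greatest since Chen < Ava; Nico is not greatest since Nico < Ava; Ava is not greatest since Ava < Zara.
Only Zara has nothing above it, so Zara is the highest exam score.

Zara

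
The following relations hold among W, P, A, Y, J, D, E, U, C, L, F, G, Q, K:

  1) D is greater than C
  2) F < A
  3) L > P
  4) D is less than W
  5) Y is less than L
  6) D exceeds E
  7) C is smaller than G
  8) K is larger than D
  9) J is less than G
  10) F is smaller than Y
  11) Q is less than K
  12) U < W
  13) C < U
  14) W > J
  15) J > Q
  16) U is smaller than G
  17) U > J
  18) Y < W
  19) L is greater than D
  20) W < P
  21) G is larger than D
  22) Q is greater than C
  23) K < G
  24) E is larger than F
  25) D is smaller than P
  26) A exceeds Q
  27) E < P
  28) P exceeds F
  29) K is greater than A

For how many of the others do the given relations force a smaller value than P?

Directly below P: F, E, D, W.
One step further: C, J, U, Y (8 so far).
One step further: Q (9 so far).
Nothing else is reachable below P; 9 in all.

9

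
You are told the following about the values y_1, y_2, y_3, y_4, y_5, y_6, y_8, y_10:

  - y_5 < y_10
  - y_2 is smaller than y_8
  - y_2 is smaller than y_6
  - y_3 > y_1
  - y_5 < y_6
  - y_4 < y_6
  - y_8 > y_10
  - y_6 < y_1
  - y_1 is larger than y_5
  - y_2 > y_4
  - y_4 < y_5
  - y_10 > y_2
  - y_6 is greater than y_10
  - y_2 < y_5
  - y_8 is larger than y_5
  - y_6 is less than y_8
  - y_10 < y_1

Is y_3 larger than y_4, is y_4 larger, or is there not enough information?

y_3

Link the given pairs in sequence: y_4 < y_2; y_2 < y_5; y_5 < y_10; y_10 < y_6; y_6 < y_1; y_1 < y_3.
Chaining these gives y_4 < y_2 < y_5 < y_10 < y_6 < y_1 < y_3.
So y_3 is larger.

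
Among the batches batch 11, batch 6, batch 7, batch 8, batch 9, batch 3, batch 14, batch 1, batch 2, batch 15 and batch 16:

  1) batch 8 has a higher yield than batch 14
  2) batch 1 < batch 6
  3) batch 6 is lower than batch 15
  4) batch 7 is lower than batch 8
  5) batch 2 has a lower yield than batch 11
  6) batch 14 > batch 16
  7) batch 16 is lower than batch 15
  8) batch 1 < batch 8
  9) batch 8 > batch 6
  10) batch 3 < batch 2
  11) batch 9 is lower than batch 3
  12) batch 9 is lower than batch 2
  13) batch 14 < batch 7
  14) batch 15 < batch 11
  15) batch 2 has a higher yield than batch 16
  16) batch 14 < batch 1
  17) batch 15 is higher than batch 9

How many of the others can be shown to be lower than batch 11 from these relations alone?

8

Directly below batch 11: batch 2, batch 15.
One step further: batch 9, batch 3, batch 16, batch 6 (6 so far).
One step further: batch 1 (7 so far).
One step further: batch 14 (8 so far).
No other element is forced below batch 11 by the given relations, so the count is 8.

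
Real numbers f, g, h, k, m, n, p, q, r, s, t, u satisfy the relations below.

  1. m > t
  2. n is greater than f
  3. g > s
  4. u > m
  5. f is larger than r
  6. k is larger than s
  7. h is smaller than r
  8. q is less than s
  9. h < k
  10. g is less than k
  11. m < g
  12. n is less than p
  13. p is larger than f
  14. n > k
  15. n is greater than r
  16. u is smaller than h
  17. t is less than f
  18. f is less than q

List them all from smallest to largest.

t < m < u < h < r < f < q < s < g < k < n < p

Each adjacent pair is fixed by a given relation: t < m; m < u; u < h; h < r; r < f; f < q; q < s; s < g; g < k; k < n; n < p. Chaining them end to end gives the full order.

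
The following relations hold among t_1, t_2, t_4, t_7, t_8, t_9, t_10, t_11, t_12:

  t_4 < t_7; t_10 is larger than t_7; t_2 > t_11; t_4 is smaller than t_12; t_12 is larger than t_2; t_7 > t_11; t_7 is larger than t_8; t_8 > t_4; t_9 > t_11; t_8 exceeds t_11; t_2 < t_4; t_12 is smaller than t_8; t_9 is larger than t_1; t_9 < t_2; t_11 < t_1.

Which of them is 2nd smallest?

t_1

The consecutive relations fix a unique order: t_11 < t_1 < t_9 < t_2 < t_4 < t_12 < t_8 < t_7 < t_10.
The 2nd smallest is t_1.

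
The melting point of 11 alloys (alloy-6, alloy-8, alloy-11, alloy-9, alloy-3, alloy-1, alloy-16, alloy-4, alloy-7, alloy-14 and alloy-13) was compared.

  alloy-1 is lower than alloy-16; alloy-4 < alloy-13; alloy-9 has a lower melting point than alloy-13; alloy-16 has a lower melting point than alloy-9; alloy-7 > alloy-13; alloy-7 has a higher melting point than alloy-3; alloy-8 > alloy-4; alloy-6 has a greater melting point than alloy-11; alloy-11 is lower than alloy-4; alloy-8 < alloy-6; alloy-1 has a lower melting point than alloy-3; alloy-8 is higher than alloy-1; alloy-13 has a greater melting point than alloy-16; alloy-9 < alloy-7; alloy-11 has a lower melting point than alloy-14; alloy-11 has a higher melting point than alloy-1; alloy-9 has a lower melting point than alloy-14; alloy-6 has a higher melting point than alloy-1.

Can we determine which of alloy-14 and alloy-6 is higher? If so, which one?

Following every chain through alloy-14: below alloy-14 we get alloy-1, alloy-11, alloy-16, alloy-9.
alloy-6 is not reached, and no chain runs the other way from alloy-6 to alloy-14.
So the given relations leave the order of alloy-14 and alloy-6 undetermined.

undetermined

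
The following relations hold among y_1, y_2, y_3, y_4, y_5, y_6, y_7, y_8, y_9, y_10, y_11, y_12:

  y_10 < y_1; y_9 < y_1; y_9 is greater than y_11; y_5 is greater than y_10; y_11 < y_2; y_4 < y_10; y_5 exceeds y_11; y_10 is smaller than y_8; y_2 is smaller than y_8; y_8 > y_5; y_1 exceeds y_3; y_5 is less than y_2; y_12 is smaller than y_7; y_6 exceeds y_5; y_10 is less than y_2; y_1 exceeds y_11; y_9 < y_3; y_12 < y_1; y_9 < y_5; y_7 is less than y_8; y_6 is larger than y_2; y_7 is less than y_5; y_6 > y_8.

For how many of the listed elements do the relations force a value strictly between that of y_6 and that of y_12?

Chaining upward from y_12 reaches: y_7, y_5, y_1, y_2, y_8.
Chaining downward from y_6 reaches: y_11, y_7, y_4, y_9, y_10, y_5, y_2, y_8.
Strictly between y_12 and y_6 are those in both lists: y_7, y_5, y_2, y_8 — 4 elements.

4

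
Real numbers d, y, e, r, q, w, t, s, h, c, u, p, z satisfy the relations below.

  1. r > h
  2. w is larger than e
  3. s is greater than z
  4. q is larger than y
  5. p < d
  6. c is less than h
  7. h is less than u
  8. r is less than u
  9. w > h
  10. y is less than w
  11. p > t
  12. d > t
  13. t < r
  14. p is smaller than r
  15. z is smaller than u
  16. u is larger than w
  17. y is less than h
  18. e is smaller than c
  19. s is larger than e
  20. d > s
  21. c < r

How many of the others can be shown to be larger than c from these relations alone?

4

The elements the relations force above c are h, w, r, u — no chain reaches any other.
That is 4.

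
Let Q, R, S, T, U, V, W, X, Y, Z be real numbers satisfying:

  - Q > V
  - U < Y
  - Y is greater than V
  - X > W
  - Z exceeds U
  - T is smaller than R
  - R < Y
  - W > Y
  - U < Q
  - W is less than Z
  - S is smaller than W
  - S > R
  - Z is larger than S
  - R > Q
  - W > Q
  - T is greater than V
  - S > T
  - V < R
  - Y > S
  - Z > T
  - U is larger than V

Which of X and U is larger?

U < Q and Q < R give U < R.
Then R < S extends the chain to S.
Then S < Y extends the chain to Y.
With Y < W: U < Q < R < S < Y < W.
With W < X: U < Q < R < S < Y < W < X.
So U < X; X is the larger of the two.

X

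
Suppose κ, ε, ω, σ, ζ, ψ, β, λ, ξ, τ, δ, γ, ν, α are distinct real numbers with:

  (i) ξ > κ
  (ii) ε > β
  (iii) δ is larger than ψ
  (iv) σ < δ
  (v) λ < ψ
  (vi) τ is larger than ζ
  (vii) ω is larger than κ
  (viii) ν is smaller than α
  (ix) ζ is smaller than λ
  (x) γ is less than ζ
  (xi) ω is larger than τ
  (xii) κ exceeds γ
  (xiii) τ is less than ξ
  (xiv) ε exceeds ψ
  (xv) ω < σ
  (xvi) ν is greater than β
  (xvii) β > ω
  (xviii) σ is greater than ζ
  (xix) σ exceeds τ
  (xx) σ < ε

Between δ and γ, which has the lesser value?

γ

γ < ζ < τ < ω < σ < δ, by transitivity through ζ, τ, ω, σ.
So γ < δ; γ is the smaller of the two.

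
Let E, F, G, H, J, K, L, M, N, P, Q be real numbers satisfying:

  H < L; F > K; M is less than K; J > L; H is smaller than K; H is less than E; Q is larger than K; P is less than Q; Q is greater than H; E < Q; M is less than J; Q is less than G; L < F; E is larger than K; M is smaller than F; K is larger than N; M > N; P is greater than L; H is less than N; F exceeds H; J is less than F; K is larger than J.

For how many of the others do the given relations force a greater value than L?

Directly above L: P, J, F.
One step further: K, Q (5 so far).
One step further: E, G (7 so far).
Nothing else is reachable above L; 7 in all.

7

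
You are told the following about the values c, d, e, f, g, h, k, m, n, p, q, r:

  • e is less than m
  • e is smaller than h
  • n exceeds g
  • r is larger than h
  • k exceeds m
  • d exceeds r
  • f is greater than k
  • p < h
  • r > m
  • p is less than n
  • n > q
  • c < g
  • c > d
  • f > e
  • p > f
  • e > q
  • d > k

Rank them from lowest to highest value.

The consecutive links are each given: q < e; e < m; m < k; k < f; f < p; p < h; h < r; r < d; d < c; c < g; g < n.

q < e < m < k < f < p < h < r < d < c < g < n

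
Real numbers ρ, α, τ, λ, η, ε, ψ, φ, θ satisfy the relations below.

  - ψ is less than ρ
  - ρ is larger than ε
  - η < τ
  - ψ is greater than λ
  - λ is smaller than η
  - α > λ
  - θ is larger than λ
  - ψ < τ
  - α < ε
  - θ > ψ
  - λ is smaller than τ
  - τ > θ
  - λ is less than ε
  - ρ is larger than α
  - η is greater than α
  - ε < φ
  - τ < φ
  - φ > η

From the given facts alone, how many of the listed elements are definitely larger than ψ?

The elements the relations force above ψ are θ, τ, φ, ρ — no chain reaches any other.
That is 4.

4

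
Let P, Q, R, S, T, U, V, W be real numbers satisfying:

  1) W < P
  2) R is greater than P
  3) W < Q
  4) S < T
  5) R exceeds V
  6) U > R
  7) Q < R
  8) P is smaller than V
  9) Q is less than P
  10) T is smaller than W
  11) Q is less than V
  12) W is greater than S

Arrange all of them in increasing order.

The consecutive links are each given: S < T; T < W; W < Q; Q < P; P < V; V < R; R < U.

S < T < W < Q < P < V < R < U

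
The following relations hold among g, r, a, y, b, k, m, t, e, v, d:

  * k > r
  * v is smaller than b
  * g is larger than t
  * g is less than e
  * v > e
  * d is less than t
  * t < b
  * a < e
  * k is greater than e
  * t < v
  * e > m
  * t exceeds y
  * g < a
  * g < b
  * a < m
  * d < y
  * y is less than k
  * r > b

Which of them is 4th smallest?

g

The consecutive relations fix a unique order: d < y < t < g < a < m < e < v < b < r < k.
Counting 4 from the smallest end gives g.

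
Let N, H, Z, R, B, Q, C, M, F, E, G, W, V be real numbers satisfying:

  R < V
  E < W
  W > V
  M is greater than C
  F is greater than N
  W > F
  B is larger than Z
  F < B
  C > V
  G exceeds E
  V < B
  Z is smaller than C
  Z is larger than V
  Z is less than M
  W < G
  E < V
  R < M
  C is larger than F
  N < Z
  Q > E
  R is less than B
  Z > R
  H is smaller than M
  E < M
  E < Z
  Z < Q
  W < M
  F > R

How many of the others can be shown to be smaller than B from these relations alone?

6

Directly below B: R, V, F, Z.
One step further: E, N (6 so far).
Nothing else is reachable below B; 6 in all.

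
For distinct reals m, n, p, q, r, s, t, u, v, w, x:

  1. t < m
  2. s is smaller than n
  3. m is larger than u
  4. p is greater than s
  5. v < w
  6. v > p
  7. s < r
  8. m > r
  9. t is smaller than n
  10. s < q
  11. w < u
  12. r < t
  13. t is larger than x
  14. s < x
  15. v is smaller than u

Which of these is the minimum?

s

p is not least since s < p; v is not least since p < v; x is not least since s < x; w is not least since v < w; r is not least since s < r; q is not least since s < q; u is not least since v < u; t is not least since x < t; n is not least since s < n; m is not least since u < m.
Only s has nothing below it, so s is the minimum.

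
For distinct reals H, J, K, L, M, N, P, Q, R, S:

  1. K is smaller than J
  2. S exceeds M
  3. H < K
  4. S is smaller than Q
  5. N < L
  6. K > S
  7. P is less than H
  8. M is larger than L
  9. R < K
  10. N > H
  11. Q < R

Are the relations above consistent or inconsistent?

consistent

The single ordering P < H < N < L < M < S < Q < R < K < J satisfies every listed relation, so no contradiction arises.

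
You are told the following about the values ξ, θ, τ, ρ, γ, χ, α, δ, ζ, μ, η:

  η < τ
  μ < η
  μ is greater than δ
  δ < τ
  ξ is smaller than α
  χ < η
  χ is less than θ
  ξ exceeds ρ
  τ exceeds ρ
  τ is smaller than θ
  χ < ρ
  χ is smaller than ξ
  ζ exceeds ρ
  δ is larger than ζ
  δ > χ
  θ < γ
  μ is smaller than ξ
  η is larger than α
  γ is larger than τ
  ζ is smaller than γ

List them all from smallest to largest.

Each adjacent pair is fixed by a given relation: χ < ρ; ρ < ζ; ζ < δ; δ < μ; μ < ξ; ξ < α; α < η; η < τ; τ < θ; θ < γ. Chaining them end to end gives the full order.

χ < ρ < ζ < δ < μ < ξ < α < η < τ < θ < γ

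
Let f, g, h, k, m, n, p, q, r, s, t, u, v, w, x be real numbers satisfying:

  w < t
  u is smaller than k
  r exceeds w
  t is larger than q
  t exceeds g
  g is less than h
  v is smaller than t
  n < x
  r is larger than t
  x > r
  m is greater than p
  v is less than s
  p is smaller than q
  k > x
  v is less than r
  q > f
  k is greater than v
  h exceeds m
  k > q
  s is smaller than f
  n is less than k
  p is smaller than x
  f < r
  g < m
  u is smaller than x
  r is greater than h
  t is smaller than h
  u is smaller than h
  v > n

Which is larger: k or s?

k

s < f and f < q give s < q.
With q < t: s < f < q < t.
With t < h: s < f < q < t < h.
Then h < r extends the chain to r.
With r < x: s < f < q < t < h < r < x.
Then x < k extends the chain to k.
So s < k; k is the larger of the two.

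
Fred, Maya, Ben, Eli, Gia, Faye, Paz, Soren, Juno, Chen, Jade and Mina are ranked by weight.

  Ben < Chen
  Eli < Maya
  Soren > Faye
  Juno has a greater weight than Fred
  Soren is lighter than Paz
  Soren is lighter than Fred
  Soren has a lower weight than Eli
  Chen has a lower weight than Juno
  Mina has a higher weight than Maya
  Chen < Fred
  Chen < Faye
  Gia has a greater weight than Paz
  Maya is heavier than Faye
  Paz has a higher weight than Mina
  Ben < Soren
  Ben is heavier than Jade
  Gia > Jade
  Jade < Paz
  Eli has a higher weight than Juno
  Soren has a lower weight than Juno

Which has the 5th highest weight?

Eli

Piecing the relations together gives one ordering: Jade < Ben < Chen < Faye < Soren < Fred < Juno < Eli < Maya < Mina < Paz < Gia.
The 5th largest is Eli.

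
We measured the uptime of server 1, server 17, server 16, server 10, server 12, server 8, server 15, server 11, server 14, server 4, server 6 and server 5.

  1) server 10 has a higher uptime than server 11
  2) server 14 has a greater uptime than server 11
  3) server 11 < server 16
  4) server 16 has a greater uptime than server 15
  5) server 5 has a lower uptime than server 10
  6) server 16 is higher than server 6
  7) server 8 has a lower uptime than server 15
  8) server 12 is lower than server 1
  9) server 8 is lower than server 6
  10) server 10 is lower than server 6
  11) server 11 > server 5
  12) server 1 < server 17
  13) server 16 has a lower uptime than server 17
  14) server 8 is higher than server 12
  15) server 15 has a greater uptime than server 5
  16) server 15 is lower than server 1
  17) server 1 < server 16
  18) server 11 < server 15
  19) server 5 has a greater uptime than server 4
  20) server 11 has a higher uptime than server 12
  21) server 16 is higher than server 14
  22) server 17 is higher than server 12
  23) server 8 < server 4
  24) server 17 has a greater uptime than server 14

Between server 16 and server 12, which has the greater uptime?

server 12 < server 8 and server 8 < server 4 give server 12 < server 4.
Then server 4 < server 5 extends the chain to server 5.
With server 5 < server 11: server 12 < server 8 < server 4 < server 5 < server 11.
Then server 11 < server 14 extends the chain to server 14.
With server 14 < server 16: server 12 < server 8 < server 4 < server 5 < server 11 < server 14 < server 16.
So server 12 < server 16; server 16 is the higher of the two.

server 16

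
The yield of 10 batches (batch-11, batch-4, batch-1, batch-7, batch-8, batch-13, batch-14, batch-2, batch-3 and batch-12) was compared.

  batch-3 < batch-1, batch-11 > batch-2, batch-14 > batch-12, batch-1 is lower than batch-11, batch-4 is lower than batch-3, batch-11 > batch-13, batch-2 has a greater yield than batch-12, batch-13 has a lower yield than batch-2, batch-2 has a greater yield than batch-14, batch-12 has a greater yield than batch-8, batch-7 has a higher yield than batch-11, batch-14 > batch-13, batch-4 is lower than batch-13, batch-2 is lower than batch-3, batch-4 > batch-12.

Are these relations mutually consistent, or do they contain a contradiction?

consistent

The single ordering batch-8 < batch-12 < batch-4 < batch-13 < batch-14 < batch-2 < batch-3 < batch-1 < batch-11 < batch-7 satisfies every listed relation, so no contradiction arises.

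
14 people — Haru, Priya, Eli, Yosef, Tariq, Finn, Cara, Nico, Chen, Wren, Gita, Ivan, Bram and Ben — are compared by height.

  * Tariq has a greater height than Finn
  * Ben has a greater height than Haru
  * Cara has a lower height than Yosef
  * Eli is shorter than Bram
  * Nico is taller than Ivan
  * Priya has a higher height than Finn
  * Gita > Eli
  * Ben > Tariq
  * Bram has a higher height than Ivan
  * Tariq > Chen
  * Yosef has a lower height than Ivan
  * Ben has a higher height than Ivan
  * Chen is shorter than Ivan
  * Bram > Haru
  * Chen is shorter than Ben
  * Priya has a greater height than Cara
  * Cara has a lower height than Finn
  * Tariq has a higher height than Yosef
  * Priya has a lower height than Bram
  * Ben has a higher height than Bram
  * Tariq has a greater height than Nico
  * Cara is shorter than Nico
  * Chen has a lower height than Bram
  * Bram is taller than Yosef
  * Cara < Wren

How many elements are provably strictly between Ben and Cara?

7

Chaining upward from Cara reaches: Yosef, Finn, Wren, Priya, Ivan, Bram, Nico, Tariq.
Chaining downward from Ben reaches: Haru, Eli, Yosef, Finn, Priya, Chen, Ivan, Bram, Nico, Tariq.
Strictly between Cara and Ben are those in both lists: Yosef, Finn, Priya, Ivan, Bram, Nico, Tariq — 7 elements.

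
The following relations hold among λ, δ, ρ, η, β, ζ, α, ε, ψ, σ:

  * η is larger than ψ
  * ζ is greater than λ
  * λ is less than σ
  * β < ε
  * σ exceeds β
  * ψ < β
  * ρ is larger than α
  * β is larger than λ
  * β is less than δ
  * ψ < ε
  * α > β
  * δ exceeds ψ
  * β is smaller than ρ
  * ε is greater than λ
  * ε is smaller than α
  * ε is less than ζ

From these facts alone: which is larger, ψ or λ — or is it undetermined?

Following every chain through ψ: above ψ we get β, ε, η, ζ, σ, α, ρ, δ.
λ is not reached, and no chain runs the other way from λ to ψ.
So the given relations leave the order of ψ and λ undetermined.

undetermined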